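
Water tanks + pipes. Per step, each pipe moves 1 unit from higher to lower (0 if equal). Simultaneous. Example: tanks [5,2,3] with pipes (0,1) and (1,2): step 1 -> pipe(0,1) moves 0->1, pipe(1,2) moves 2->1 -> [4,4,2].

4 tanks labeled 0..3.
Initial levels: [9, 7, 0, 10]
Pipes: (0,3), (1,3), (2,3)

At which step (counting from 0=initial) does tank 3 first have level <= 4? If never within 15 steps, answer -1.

Step 1: flows [3->0,3->1,3->2] -> levels [10 8 1 7]
Step 2: flows [0->3,1->3,3->2] -> levels [9 7 2 8]
Step 3: flows [0->3,3->1,3->2] -> levels [8 8 3 7]
Step 4: flows [0->3,1->3,3->2] -> levels [7 7 4 8]
Step 5: flows [3->0,3->1,3->2] -> levels [8 8 5 5]
Step 6: flows [0->3,1->3,2=3] -> levels [7 7 5 7]
Step 7: flows [0=3,1=3,3->2] -> levels [7 7 6 6]
Step 8: flows [0->3,1->3,2=3] -> levels [6 6 6 8]
Step 9: flows [3->0,3->1,3->2] -> levels [7 7 7 5]
Step 10: flows [0->3,1->3,2->3] -> levels [6 6 6 8]
  -> period-2 cycle (repeats step 8); tank 3 never drops to <=4
Tank 3 never reaches <=4 within 15 steps

Answer: -1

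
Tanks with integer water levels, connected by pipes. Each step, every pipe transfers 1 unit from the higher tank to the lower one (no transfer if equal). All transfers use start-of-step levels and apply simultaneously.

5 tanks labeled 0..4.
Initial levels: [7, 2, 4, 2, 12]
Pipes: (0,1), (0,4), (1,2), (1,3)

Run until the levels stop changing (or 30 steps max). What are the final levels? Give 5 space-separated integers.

Step 1: flows [0->1,4->0,2->1,1=3] -> levels [7 4 3 2 11]
Step 2: flows [0->1,4->0,1->2,1->3] -> levels [7 3 4 3 10]
Step 3: flows [0->1,4->0,2->1,1=3] -> levels [7 5 3 3 9]
Step 4: flows [0->1,4->0,1->2,1->3] -> levels [7 4 4 4 8]
Step 5: flows [0->1,4->0,1=2,1=3] -> levels [7 5 4 4 7]
Step 6: flows [0->1,0=4,1->2,1->3] -> levels [6 4 5 5 7]
Step 7: flows [0->1,4->0,2->1,3->1] -> levels [6 7 4 4 6]
Step 8: flows [1->0,0=4,1->2,1->3] -> levels [7 4 5 5 6]
Step 9: flows [0->1,0->4,2->1,3->1] -> levels [5 7 4 4 7]
Step 10: flows [1->0,4->0,1->2,1->3] -> levels [7 4 5 5 6]
  -> period-2 cycle: step 10 state = step 8 state; never stabilizes
  -> state at step 30: (30-8) mod 2 = 0, same as step 8 -> [7 4 5 5 6]

Answer: 7 4 5 5 6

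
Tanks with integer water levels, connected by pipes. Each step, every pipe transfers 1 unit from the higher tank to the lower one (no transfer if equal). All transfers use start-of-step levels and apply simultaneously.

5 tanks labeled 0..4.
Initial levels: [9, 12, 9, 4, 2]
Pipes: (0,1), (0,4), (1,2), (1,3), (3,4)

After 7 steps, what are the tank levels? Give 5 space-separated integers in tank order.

Answer: 8 6 8 8 6

Derivation:
Step 1: flows [1->0,0->4,1->2,1->3,3->4] -> levels [9 9 10 4 4]
Step 2: flows [0=1,0->4,2->1,1->3,3=4] -> levels [8 9 9 5 5]
Step 3: flows [1->0,0->4,1=2,1->3,3=4] -> levels [8 7 9 6 6]
Step 4: flows [0->1,0->4,2->1,1->3,3=4] -> levels [6 8 8 7 7]
Step 5: flows [1->0,4->0,1=2,1->3,3=4] -> levels [8 6 8 8 6]
Step 6: flows [0->1,0->4,2->1,3->1,3->4] -> levels [6 9 7 6 8]
Step 7: flows [1->0,4->0,1->2,1->3,4->3] -> levels [8 6 8 8 6]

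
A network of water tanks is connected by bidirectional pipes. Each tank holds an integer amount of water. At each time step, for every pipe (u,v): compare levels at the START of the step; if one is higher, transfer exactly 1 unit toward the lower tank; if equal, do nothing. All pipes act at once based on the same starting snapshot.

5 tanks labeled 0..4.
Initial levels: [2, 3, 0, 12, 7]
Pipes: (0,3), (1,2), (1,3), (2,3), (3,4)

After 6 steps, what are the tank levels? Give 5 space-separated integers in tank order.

Step 1: flows [3->0,1->2,3->1,3->2,3->4] -> levels [3 3 2 8 8]
Step 2: flows [3->0,1->2,3->1,3->2,3=4] -> levels [4 3 4 5 8]
Step 3: flows [3->0,2->1,3->1,3->2,4->3] -> levels [5 5 4 3 7]
Step 4: flows [0->3,1->2,1->3,2->3,4->3] -> levels [4 3 4 7 6]
Step 5: flows [3->0,2->1,3->1,3->2,3->4] -> levels [5 5 4 3 7]
  -> period-2 cycle: step 5 state = step 3 state
  -> state at step 6: (6-3) mod 2 = 1, same as step 4 -> [4 3 4 7 6]

Answer: 4 3 4 7 6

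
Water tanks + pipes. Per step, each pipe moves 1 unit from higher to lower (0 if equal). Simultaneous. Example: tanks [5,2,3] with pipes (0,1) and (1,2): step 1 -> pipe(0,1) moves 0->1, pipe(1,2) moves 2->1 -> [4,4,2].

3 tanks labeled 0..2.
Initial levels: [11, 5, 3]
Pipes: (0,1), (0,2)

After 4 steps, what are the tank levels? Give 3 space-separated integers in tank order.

Step 1: flows [0->1,0->2] -> levels [9 6 4]
Step 2: flows [0->1,0->2] -> levels [7 7 5]
Step 3: flows [0=1,0->2] -> levels [6 7 6]
Step 4: flows [1->0,0=2] -> levels [7 6 6]

Answer: 7 6 6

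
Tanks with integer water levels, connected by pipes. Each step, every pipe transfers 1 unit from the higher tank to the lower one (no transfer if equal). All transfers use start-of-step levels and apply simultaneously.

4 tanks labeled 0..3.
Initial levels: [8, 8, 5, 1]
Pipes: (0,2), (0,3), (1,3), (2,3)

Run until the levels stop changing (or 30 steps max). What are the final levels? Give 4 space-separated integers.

Step 1: flows [0->2,0->3,1->3,2->3] -> levels [6 7 5 4]
Step 2: flows [0->2,0->3,1->3,2->3] -> levels [4 6 5 7]
Step 3: flows [2->0,3->0,3->1,3->2] -> levels [6 7 5 4]
  -> period-2 cycle: step 3 state = step 1 state; never stabilizes
  -> state at step 30: (30-1) mod 2 = 1, same as step 2 -> [4 6 5 7]

Answer: 4 6 5 7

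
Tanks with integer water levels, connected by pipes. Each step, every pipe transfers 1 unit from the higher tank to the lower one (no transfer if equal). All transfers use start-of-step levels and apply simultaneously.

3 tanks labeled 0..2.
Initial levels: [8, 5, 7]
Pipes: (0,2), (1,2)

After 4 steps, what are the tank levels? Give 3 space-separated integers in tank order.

Step 1: flows [0->2,2->1] -> levels [7 6 7]
Step 2: flows [0=2,2->1] -> levels [7 7 6]
Step 3: flows [0->2,1->2] -> levels [6 6 8]
Step 4: flows [2->0,2->1] -> levels [7 7 6]

Answer: 7 7 6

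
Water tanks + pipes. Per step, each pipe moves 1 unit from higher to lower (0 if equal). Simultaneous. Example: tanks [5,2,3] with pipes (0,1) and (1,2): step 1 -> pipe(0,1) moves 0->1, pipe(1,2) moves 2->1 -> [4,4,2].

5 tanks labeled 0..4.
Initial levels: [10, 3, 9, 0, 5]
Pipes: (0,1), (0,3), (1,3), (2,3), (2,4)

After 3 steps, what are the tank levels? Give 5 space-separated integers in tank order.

Step 1: flows [0->1,0->3,1->3,2->3,2->4] -> levels [8 3 7 3 6]
Step 2: flows [0->1,0->3,1=3,2->3,2->4] -> levels [6 4 5 5 7]
Step 3: flows [0->1,0->3,3->1,2=3,4->2] -> levels [4 6 6 5 6]

Answer: 4 6 6 5 6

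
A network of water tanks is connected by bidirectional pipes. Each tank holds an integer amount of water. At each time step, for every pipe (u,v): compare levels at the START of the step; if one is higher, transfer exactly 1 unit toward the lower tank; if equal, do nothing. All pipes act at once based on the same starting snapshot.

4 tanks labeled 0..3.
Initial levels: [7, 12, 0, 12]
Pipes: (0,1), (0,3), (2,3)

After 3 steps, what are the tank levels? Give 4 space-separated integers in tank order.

Answer: 9 11 3 8

Derivation:
Step 1: flows [1->0,3->0,3->2] -> levels [9 11 1 10]
Step 2: flows [1->0,3->0,3->2] -> levels [11 10 2 8]
Step 3: flows [0->1,0->3,3->2] -> levels [9 11 3 8]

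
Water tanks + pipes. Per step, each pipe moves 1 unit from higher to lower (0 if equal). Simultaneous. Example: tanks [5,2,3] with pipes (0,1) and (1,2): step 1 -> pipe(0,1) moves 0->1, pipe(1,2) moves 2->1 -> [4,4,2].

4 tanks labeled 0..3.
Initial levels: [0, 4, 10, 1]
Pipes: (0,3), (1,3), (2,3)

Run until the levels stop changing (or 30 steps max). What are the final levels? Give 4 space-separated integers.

Answer: 4 4 4 3

Derivation:
Step 1: flows [3->0,1->3,2->3] -> levels [1 3 9 2]
Step 2: flows [3->0,1->3,2->3] -> levels [2 2 8 3]
Step 3: flows [3->0,3->1,2->3] -> levels [3 3 7 2]
Step 4: flows [0->3,1->3,2->3] -> levels [2 2 6 5]
Step 5: flows [3->0,3->1,2->3] -> levels [3 3 5 4]
Step 6: flows [3->0,3->1,2->3] -> levels [4 4 4 3]
Step 7: flows [0->3,1->3,2->3] -> levels [3 3 3 6]
Step 8: flows [3->0,3->1,3->2] -> levels [4 4 4 3]
  -> period-2 cycle: step 8 state = step 6 state; never stabilizes
  -> state at step 30: (30-6) mod 2 = 0, same as step 6 -> [4 4 4 3]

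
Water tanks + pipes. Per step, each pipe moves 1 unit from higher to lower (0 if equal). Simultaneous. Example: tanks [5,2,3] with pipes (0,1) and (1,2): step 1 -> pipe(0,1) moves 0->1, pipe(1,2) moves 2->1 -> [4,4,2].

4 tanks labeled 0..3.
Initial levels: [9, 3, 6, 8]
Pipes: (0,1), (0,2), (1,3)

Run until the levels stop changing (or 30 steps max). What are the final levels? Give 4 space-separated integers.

Answer: 6 7 7 6

Derivation:
Step 1: flows [0->1,0->2,3->1] -> levels [7 5 7 7]
Step 2: flows [0->1,0=2,3->1] -> levels [6 7 7 6]
Step 3: flows [1->0,2->0,1->3] -> levels [8 5 6 7]
Step 4: flows [0->1,0->2,3->1] -> levels [6 7 7 6]
  -> period-2 cycle: step 4 state = step 2 state; never stabilizes
  -> state at step 30: (30-2) mod 2 = 0, same as step 2 -> [6 7 7 6]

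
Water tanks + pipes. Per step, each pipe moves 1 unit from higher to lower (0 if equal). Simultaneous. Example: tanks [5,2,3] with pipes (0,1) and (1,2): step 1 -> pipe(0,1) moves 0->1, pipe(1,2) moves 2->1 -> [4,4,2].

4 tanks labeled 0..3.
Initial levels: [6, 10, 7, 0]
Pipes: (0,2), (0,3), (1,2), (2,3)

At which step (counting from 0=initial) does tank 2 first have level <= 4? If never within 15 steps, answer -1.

Step 1: flows [2->0,0->3,1->2,2->3] -> levels [6 9 6 2]
Step 2: flows [0=2,0->3,1->2,2->3] -> levels [5 8 6 4]
Step 3: flows [2->0,0->3,1->2,2->3] -> levels [5 7 5 6]
Step 4: flows [0=2,3->0,1->2,3->2] -> levels [6 6 7 4]
Step 5: flows [2->0,0->3,2->1,2->3] -> levels [6 7 4 6]
Tank 2 first reaches <=4 at step 5

Answer: 5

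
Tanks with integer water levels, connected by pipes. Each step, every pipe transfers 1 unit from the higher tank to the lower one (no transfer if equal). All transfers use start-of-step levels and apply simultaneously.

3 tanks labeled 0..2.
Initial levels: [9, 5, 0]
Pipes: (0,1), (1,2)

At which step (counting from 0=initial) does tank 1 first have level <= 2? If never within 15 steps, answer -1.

Step 1: flows [0->1,1->2] -> levels [8 5 1]
Step 2: flows [0->1,1->2] -> levels [7 5 2]
Step 3: flows [0->1,1->2] -> levels [6 5 3]
Step 4: flows [0->1,1->2] -> levels [5 5 4]
Step 5: flows [0=1,1->2] -> levels [5 4 5]
Step 6: flows [0->1,2->1] -> levels [4 6 4]
Step 7: flows [1->0,1->2] -> levels [5 4 5]
  -> period-2 cycle (repeats step 5); tank 1 never drops to <=2
Tank 1 never reaches <=2 within 15 steps

Answer: -1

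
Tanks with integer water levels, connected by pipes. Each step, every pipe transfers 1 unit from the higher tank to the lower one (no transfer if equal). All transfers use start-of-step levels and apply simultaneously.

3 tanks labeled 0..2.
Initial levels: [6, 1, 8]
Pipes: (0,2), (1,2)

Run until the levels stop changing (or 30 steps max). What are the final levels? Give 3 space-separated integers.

Step 1: flows [2->0,2->1] -> levels [7 2 6]
Step 2: flows [0->2,2->1] -> levels [6 3 6]
Step 3: flows [0=2,2->1] -> levels [6 4 5]
Step 4: flows [0->2,2->1] -> levels [5 5 5]
Step 5: flows [0=2,1=2] -> levels [5 5 5]
  -> stable (no change)

Answer: 5 5 5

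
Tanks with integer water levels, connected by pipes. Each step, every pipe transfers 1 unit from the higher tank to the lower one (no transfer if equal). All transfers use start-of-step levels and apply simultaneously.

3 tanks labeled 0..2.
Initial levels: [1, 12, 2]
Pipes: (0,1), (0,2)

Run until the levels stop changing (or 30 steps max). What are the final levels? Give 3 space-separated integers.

Step 1: flows [1->0,2->0] -> levels [3 11 1]
Step 2: flows [1->0,0->2] -> levels [3 10 2]
Step 3: flows [1->0,0->2] -> levels [3 9 3]
Step 4: flows [1->0,0=2] -> levels [4 8 3]
Step 5: flows [1->0,0->2] -> levels [4 7 4]
Step 6: flows [1->0,0=2] -> levels [5 6 4]
Step 7: flows [1->0,0->2] -> levels [5 5 5]
Step 8: flows [0=1,0=2] -> levels [5 5 5]
  -> stable (no change)

Answer: 5 5 5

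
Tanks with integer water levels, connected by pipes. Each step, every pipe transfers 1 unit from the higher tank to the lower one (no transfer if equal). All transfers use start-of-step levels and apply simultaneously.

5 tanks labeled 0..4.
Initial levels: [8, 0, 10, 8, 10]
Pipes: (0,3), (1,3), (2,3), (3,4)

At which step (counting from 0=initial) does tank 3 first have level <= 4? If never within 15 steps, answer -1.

Answer: -1

Derivation:
Step 1: flows [0=3,3->1,2->3,4->3] -> levels [8 1 9 9 9]
Step 2: flows [3->0,3->1,2=3,3=4] -> levels [9 2 9 7 9]
Step 3: flows [0->3,3->1,2->3,4->3] -> levels [8 3 8 9 8]
Step 4: flows [3->0,3->1,3->2,3->4] -> levels [9 4 9 5 9]
Step 5: flows [0->3,3->1,2->3,4->3] -> levels [8 5 8 7 8]
Step 6: flows [0->3,3->1,2->3,4->3] -> levels [7 6 7 9 7]
Step 7: flows [3->0,3->1,3->2,3->4] -> levels [8 7 8 5 8]
Step 8: flows [0->3,1->3,2->3,4->3] -> levels [7 6 7 9 7]
  -> period-2 cycle (repeats step 6); tank 3 never drops to <=4
Tank 3 never reaches <=4 within 15 steps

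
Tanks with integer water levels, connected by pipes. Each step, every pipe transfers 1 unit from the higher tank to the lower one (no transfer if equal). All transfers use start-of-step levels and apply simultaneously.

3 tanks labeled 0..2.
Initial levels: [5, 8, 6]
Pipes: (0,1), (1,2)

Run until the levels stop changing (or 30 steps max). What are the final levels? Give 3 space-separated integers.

Step 1: flows [1->0,1->2] -> levels [6 6 7]
Step 2: flows [0=1,2->1] -> levels [6 7 6]
Step 3: flows [1->0,1->2] -> levels [7 5 7]
Step 4: flows [0->1,2->1] -> levels [6 7 6]
  -> period-2 cycle: step 4 state = step 2 state; never stabilizes
  -> state at step 30: (30-2) mod 2 = 0, same as step 2 -> [6 7 6]

Answer: 6 7 6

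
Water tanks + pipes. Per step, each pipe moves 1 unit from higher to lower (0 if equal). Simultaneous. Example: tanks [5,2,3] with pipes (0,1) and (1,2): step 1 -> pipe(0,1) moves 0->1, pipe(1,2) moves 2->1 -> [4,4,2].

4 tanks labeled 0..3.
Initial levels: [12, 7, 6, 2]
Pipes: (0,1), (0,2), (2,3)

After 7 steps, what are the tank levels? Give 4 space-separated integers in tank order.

Step 1: flows [0->1,0->2,2->3] -> levels [10 8 6 3]
Step 2: flows [0->1,0->2,2->3] -> levels [8 9 6 4]
Step 3: flows [1->0,0->2,2->3] -> levels [8 8 6 5]
Step 4: flows [0=1,0->2,2->3] -> levels [7 8 6 6]
Step 5: flows [1->0,0->2,2=3] -> levels [7 7 7 6]
Step 6: flows [0=1,0=2,2->3] -> levels [7 7 6 7]
Step 7: flows [0=1,0->2,3->2] -> levels [6 7 8 6]

Answer: 6 7 8 6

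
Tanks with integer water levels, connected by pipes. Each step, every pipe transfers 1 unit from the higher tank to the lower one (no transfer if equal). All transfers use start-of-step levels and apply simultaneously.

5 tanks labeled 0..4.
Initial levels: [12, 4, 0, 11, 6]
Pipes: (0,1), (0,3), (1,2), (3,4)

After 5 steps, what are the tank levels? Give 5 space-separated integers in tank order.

Step 1: flows [0->1,0->3,1->2,3->4] -> levels [10 4 1 11 7]
Step 2: flows [0->1,3->0,1->2,3->4] -> levels [10 4 2 9 8]
Step 3: flows [0->1,0->3,1->2,3->4] -> levels [8 4 3 9 9]
Step 4: flows [0->1,3->0,1->2,3=4] -> levels [8 4 4 8 9]
Step 5: flows [0->1,0=3,1=2,4->3] -> levels [7 5 4 9 8]

Answer: 7 5 4 9 8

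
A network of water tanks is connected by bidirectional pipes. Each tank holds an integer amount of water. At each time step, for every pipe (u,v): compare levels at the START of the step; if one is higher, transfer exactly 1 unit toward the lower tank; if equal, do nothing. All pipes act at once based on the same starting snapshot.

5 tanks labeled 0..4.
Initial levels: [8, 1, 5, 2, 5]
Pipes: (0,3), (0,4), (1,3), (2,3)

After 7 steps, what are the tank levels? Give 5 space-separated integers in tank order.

Answer: 6 4 4 3 4

Derivation:
Step 1: flows [0->3,0->4,3->1,2->3] -> levels [6 2 4 3 6]
Step 2: flows [0->3,0=4,3->1,2->3] -> levels [5 3 3 4 6]
Step 3: flows [0->3,4->0,3->1,3->2] -> levels [5 4 4 3 5]
Step 4: flows [0->3,0=4,1->3,2->3] -> levels [4 3 3 6 5]
Step 5: flows [3->0,4->0,3->1,3->2] -> levels [6 4 4 3 4]
Step 6: flows [0->3,0->4,1->3,2->3] -> levels [4 3 3 6 5]
  -> period-2 cycle: step 6 state = step 4 state
  -> state at step 7: (7-4) mod 2 = 1, same as step 5 -> [6 4 4 3 4]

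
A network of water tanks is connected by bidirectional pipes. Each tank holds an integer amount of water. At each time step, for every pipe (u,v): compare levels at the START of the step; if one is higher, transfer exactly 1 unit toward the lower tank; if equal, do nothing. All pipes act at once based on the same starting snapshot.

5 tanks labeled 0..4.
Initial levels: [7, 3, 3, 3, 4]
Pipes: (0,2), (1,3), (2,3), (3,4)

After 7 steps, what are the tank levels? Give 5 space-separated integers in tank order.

Answer: 5 3 4 5 3

Derivation:
Step 1: flows [0->2,1=3,2=3,4->3] -> levels [6 3 4 4 3]
Step 2: flows [0->2,3->1,2=3,3->4] -> levels [5 4 5 2 4]
Step 3: flows [0=2,1->3,2->3,4->3] -> levels [5 3 4 5 3]
Step 4: flows [0->2,3->1,3->2,3->4] -> levels [4 4 6 2 4]
Step 5: flows [2->0,1->3,2->3,4->3] -> levels [5 3 4 5 3]
  -> period-2 cycle: step 5 state = step 3 state
  -> state at step 7: (7-3) mod 2 = 0, same as step 3 -> [5 3 4 5 3]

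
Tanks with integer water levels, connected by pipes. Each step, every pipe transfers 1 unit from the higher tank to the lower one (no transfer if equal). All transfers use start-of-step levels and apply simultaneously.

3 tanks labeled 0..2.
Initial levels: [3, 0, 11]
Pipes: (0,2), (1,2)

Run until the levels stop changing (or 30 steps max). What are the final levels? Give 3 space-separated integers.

Step 1: flows [2->0,2->1] -> levels [4 1 9]
Step 2: flows [2->0,2->1] -> levels [5 2 7]
Step 3: flows [2->0,2->1] -> levels [6 3 5]
Step 4: flows [0->2,2->1] -> levels [5 4 5]
Step 5: flows [0=2,2->1] -> levels [5 5 4]
Step 6: flows [0->2,1->2] -> levels [4 4 6]
Step 7: flows [2->0,2->1] -> levels [5 5 4]
  -> period-2 cycle: step 7 state = step 5 state; never stabilizes
  -> state at step 30: (30-5) mod 2 = 1, same as step 6 -> [4 4 6]

Answer: 4 4 6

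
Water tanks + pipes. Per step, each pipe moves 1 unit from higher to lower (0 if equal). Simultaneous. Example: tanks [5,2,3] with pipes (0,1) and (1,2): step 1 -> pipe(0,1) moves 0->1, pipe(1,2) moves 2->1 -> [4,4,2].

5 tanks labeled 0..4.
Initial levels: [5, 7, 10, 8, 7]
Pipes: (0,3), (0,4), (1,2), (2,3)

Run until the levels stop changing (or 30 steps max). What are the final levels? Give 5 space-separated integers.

Answer: 8 7 9 6 7

Derivation:
Step 1: flows [3->0,4->0,2->1,2->3] -> levels [7 8 8 8 6]
Step 2: flows [3->0,0->4,1=2,2=3] -> levels [7 8 8 7 7]
Step 3: flows [0=3,0=4,1=2,2->3] -> levels [7 8 7 8 7]
Step 4: flows [3->0,0=4,1->2,3->2] -> levels [8 7 9 6 7]
Step 5: flows [0->3,0->4,2->1,2->3] -> levels [6 8 7 8 8]
Step 6: flows [3->0,4->0,1->2,3->2] -> levels [8 7 9 6 7]
  -> period-2 cycle: step 6 state = step 4 state; never stabilizes
  -> state at step 30: (30-4) mod 2 = 0, same as step 4 -> [8 7 9 6 7]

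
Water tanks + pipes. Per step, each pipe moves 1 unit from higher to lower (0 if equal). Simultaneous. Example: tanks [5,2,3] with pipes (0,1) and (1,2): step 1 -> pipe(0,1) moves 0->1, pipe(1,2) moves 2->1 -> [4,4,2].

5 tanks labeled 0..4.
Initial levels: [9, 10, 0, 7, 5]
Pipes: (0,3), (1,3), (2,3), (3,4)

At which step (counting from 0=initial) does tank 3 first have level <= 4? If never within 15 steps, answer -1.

Answer: 6

Derivation:
Step 1: flows [0->3,1->3,3->2,3->4] -> levels [8 9 1 7 6]
Step 2: flows [0->3,1->3,3->2,3->4] -> levels [7 8 2 7 7]
Step 3: flows [0=3,1->3,3->2,3=4] -> levels [7 7 3 7 7]
Step 4: flows [0=3,1=3,3->2,3=4] -> levels [7 7 4 6 7]
Step 5: flows [0->3,1->3,3->2,4->3] -> levels [6 6 5 8 6]
Step 6: flows [3->0,3->1,3->2,3->4] -> levels [7 7 6 4 7]
Tank 3 first reaches <=4 at step 6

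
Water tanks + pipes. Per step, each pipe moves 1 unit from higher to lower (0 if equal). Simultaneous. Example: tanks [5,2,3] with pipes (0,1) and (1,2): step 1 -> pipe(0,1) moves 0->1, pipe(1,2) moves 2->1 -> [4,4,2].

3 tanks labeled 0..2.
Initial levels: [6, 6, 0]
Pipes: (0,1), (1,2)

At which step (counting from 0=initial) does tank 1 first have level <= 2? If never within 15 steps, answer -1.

Answer: -1

Derivation:
Step 1: flows [0=1,1->2] -> levels [6 5 1]
Step 2: flows [0->1,1->2] -> levels [5 5 2]
Step 3: flows [0=1,1->2] -> levels [5 4 3]
Step 4: flows [0->1,1->2] -> levels [4 4 4]
Step 5: flows [0=1,1=2] -> levels [4 4 4]
  -> stable; tank 1 stays at 4 > 2
Tank 1 never reaches <=2 within 15 steps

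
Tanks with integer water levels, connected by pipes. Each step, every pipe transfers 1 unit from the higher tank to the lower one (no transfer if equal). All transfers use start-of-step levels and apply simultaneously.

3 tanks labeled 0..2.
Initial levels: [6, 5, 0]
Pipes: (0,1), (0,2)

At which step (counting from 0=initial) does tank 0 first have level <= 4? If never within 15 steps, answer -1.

Answer: 1

Derivation:
Step 1: flows [0->1,0->2] -> levels [4 6 1]
Tank 0 first reaches <=4 at step 1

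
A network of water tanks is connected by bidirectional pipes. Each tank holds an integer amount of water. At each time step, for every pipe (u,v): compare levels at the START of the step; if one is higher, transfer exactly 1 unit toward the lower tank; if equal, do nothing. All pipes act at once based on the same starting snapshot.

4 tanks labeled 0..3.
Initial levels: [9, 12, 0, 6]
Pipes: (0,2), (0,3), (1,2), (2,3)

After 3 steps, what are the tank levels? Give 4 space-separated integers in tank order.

Step 1: flows [0->2,0->3,1->2,3->2] -> levels [7 11 3 6]
Step 2: flows [0->2,0->3,1->2,3->2] -> levels [5 10 6 6]
Step 3: flows [2->0,3->0,1->2,2=3] -> levels [7 9 6 5]

Answer: 7 9 6 5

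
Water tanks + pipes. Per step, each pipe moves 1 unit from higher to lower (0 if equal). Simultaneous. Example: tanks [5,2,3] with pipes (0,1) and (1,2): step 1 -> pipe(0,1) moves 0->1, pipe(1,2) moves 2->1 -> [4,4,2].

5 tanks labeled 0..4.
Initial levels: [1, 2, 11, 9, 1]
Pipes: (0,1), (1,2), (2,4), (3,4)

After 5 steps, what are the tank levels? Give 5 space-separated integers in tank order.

Step 1: flows [1->0,2->1,2->4,3->4] -> levels [2 2 9 8 3]
Step 2: flows [0=1,2->1,2->4,3->4] -> levels [2 3 7 7 5]
Step 3: flows [1->0,2->1,2->4,3->4] -> levels [3 3 5 6 7]
Step 4: flows [0=1,2->1,4->2,4->3] -> levels [3 4 5 7 5]
Step 5: flows [1->0,2->1,2=4,3->4] -> levels [4 4 4 6 6]

Answer: 4 4 4 6 6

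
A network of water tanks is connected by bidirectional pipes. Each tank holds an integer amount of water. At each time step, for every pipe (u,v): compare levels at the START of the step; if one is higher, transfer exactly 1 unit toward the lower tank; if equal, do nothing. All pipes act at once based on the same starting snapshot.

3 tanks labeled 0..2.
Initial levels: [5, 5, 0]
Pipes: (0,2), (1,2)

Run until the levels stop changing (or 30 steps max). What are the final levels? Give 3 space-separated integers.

Step 1: flows [0->2,1->2] -> levels [4 4 2]
Step 2: flows [0->2,1->2] -> levels [3 3 4]
Step 3: flows [2->0,2->1] -> levels [4 4 2]
  -> period-2 cycle: step 3 state = step 1 state; never stabilizes
  -> state at step 30: (30-1) mod 2 = 1, same as step 2 -> [3 3 4]

Answer: 3 3 4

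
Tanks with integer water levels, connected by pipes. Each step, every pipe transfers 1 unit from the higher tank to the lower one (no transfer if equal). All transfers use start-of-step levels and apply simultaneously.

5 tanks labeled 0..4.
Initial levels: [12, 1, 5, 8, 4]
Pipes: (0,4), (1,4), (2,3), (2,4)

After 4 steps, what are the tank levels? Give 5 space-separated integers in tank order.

Answer: 8 5 7 5 5

Derivation:
Step 1: flows [0->4,4->1,3->2,2->4] -> levels [11 2 5 7 5]
Step 2: flows [0->4,4->1,3->2,2=4] -> levels [10 3 6 6 5]
Step 3: flows [0->4,4->1,2=3,2->4] -> levels [9 4 5 6 6]
Step 4: flows [0->4,4->1,3->2,4->2] -> levels [8 5 7 5 5]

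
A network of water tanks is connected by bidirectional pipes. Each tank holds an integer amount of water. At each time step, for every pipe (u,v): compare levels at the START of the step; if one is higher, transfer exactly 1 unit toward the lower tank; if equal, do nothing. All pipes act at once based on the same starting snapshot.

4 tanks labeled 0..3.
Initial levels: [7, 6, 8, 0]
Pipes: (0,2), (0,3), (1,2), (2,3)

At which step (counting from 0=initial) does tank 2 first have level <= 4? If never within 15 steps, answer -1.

Step 1: flows [2->0,0->3,2->1,2->3] -> levels [7 7 5 2]
Step 2: flows [0->2,0->3,1->2,2->3] -> levels [5 6 6 4]
Step 3: flows [2->0,0->3,1=2,2->3] -> levels [5 6 4 6]
Tank 2 first reaches <=4 at step 3

Answer: 3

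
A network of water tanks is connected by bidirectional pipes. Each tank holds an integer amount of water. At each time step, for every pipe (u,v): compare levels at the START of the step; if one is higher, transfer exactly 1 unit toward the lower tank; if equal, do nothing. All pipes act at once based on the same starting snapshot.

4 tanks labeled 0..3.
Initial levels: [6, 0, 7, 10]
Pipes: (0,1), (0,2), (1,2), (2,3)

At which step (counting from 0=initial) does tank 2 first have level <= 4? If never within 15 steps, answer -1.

Answer: 5

Derivation:
Step 1: flows [0->1,2->0,2->1,3->2] -> levels [6 2 6 9]
Step 2: flows [0->1,0=2,2->1,3->2] -> levels [5 4 6 8]
Step 3: flows [0->1,2->0,2->1,3->2] -> levels [5 6 5 7]
Step 4: flows [1->0,0=2,1->2,3->2] -> levels [6 4 7 6]
Step 5: flows [0->1,2->0,2->1,2->3] -> levels [6 6 4 7]
Tank 2 first reaches <=4 at step 5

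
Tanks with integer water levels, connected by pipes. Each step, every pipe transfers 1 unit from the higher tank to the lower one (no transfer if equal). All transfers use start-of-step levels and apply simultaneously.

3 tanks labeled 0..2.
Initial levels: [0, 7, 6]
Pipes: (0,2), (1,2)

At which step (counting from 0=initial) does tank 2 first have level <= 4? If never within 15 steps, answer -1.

Answer: 4

Derivation:
Step 1: flows [2->0,1->2] -> levels [1 6 6]
Step 2: flows [2->0,1=2] -> levels [2 6 5]
Step 3: flows [2->0,1->2] -> levels [3 5 5]
Step 4: flows [2->0,1=2] -> levels [4 5 4]
Tank 2 first reaches <=4 at step 4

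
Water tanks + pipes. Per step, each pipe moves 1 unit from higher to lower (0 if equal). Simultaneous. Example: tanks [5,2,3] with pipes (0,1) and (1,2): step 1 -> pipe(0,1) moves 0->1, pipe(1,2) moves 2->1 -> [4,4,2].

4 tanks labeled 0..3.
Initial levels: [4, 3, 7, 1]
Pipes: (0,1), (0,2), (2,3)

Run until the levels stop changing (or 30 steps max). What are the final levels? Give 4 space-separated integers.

Step 1: flows [0->1,2->0,2->3] -> levels [4 4 5 2]
Step 2: flows [0=1,2->0,2->3] -> levels [5 4 3 3]
Step 3: flows [0->1,0->2,2=3] -> levels [3 5 4 3]
Step 4: flows [1->0,2->0,2->3] -> levels [5 4 2 4]
Step 5: flows [0->1,0->2,3->2] -> levels [3 5 4 3]
  -> period-2 cycle: step 5 state = step 3 state; never stabilizes
  -> state at step 30: (30-3) mod 2 = 1, same as step 4 -> [5 4 2 4]

Answer: 5 4 2 4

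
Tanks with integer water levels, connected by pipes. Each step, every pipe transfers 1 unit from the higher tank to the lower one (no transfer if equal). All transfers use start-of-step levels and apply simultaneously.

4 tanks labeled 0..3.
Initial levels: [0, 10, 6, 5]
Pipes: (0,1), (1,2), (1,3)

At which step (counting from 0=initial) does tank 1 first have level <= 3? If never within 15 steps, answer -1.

Answer: 6

Derivation:
Step 1: flows [1->0,1->2,1->3] -> levels [1 7 7 6]
Step 2: flows [1->0,1=2,1->3] -> levels [2 5 7 7]
Step 3: flows [1->0,2->1,3->1] -> levels [3 6 6 6]
Step 4: flows [1->0,1=2,1=3] -> levels [4 5 6 6]
Step 5: flows [1->0,2->1,3->1] -> levels [5 6 5 5]
Step 6: flows [1->0,1->2,1->3] -> levels [6 3 6 6]
Tank 1 first reaches <=3 at step 6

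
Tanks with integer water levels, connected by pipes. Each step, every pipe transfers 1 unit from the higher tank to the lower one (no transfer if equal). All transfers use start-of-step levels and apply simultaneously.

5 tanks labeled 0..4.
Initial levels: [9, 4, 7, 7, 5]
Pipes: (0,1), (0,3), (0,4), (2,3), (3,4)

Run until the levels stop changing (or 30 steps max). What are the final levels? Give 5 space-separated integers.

Answer: 8 6 7 5 6

Derivation:
Step 1: flows [0->1,0->3,0->4,2=3,3->4] -> levels [6 5 7 7 7]
Step 2: flows [0->1,3->0,4->0,2=3,3=4] -> levels [7 6 7 6 6]
Step 3: flows [0->1,0->3,0->4,2->3,3=4] -> levels [4 7 6 8 7]
Step 4: flows [1->0,3->0,4->0,3->2,3->4] -> levels [7 6 7 5 7]
Step 5: flows [0->1,0->3,0=4,2->3,4->3] -> levels [5 7 6 8 6]
Step 6: flows [1->0,3->0,4->0,3->2,3->4] -> levels [8 6 7 5 6]
Step 7: flows [0->1,0->3,0->4,2->3,4->3] -> levels [5 7 6 8 6]
  -> period-2 cycle: step 7 state = step 5 state; never stabilizes
  -> state at step 30: (30-5) mod 2 = 1, same as step 6 -> [8 6 7 5 6]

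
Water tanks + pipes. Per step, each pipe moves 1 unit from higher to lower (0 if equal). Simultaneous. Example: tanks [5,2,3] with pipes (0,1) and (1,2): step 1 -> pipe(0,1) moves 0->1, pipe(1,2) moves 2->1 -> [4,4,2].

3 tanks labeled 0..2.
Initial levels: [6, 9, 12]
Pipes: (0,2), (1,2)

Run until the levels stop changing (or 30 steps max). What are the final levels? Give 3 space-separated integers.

Step 1: flows [2->0,2->1] -> levels [7 10 10]
Step 2: flows [2->0,1=2] -> levels [8 10 9]
Step 3: flows [2->0,1->2] -> levels [9 9 9]
Step 4: flows [0=2,1=2] -> levels [9 9 9]
  -> stable (no change)

Answer: 9 9 9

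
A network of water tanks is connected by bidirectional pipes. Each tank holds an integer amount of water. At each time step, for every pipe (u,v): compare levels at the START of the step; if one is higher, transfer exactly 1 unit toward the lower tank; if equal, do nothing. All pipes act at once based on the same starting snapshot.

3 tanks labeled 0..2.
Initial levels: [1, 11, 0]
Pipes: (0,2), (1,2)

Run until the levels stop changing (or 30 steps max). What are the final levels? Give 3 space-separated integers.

Step 1: flows [0->2,1->2] -> levels [0 10 2]
Step 2: flows [2->0,1->2] -> levels [1 9 2]
Step 3: flows [2->0,1->2] -> levels [2 8 2]
Step 4: flows [0=2,1->2] -> levels [2 7 3]
Step 5: flows [2->0,1->2] -> levels [3 6 3]
Step 6: flows [0=2,1->2] -> levels [3 5 4]
Step 7: flows [2->0,1->2] -> levels [4 4 4]
Step 8: flows [0=2,1=2] -> levels [4 4 4]
  -> stable (no change)

Answer: 4 4 4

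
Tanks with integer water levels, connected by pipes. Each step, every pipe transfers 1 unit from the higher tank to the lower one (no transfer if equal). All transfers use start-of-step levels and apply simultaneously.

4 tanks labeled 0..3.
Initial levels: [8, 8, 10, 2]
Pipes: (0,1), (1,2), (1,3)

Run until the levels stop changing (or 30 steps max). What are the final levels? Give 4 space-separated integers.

Step 1: flows [0=1,2->1,1->3] -> levels [8 8 9 3]
Step 2: flows [0=1,2->1,1->3] -> levels [8 8 8 4]
Step 3: flows [0=1,1=2,1->3] -> levels [8 7 8 5]
Step 4: flows [0->1,2->1,1->3] -> levels [7 8 7 6]
Step 5: flows [1->0,1->2,1->3] -> levels [8 5 8 7]
Step 6: flows [0->1,2->1,3->1] -> levels [7 8 7 6]
  -> period-2 cycle: step 6 state = step 4 state; never stabilizes
  -> state at step 30: (30-4) mod 2 = 0, same as step 4 -> [7 8 7 6]

Answer: 7 8 7 6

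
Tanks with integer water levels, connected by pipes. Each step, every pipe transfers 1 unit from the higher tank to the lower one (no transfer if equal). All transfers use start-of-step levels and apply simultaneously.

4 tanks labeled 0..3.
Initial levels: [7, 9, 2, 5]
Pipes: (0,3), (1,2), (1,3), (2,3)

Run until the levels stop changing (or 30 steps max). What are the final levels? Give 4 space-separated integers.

Answer: 5 5 6 7

Derivation:
Step 1: flows [0->3,1->2,1->3,3->2] -> levels [6 7 4 6]
Step 2: flows [0=3,1->2,1->3,3->2] -> levels [6 5 6 6]
Step 3: flows [0=3,2->1,3->1,2=3] -> levels [6 7 5 5]
Step 4: flows [0->3,1->2,1->3,2=3] -> levels [5 5 6 7]
Step 5: flows [3->0,2->1,3->1,3->2] -> levels [6 7 6 4]
Step 6: flows [0->3,1->2,1->3,2->3] -> levels [5 5 6 7]
  -> period-2 cycle: step 6 state = step 4 state; never stabilizes
  -> state at step 30: (30-4) mod 2 = 0, same as step 4 -> [5 5 6 7]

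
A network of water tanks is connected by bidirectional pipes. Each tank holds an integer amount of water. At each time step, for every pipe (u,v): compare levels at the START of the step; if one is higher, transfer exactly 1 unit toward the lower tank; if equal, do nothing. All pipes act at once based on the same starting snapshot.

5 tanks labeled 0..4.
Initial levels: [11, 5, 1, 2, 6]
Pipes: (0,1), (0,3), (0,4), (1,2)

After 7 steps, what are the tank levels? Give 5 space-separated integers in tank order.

Answer: 6 4 5 5 5

Derivation:
Step 1: flows [0->1,0->3,0->4,1->2] -> levels [8 5 2 3 7]
Step 2: flows [0->1,0->3,0->4,1->2] -> levels [5 5 3 4 8]
Step 3: flows [0=1,0->3,4->0,1->2] -> levels [5 4 4 5 7]
Step 4: flows [0->1,0=3,4->0,1=2] -> levels [5 5 4 5 6]
Step 5: flows [0=1,0=3,4->0,1->2] -> levels [6 4 5 5 5]
Step 6: flows [0->1,0->3,0->4,2->1] -> levels [3 6 4 6 6]
Step 7: flows [1->0,3->0,4->0,1->2] -> levels [6 4 5 5 5]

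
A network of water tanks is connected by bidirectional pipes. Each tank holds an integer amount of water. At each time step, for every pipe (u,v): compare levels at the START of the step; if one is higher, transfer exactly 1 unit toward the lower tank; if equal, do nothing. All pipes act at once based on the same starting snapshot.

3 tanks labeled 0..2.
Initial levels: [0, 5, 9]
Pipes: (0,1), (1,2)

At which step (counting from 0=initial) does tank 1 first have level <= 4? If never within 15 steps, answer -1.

Step 1: flows [1->0,2->1] -> levels [1 5 8]
Step 2: flows [1->0,2->1] -> levels [2 5 7]
Step 3: flows [1->0,2->1] -> levels [3 5 6]
Step 4: flows [1->0,2->1] -> levels [4 5 5]
Step 5: flows [1->0,1=2] -> levels [5 4 5]
Tank 1 first reaches <=4 at step 5

Answer: 5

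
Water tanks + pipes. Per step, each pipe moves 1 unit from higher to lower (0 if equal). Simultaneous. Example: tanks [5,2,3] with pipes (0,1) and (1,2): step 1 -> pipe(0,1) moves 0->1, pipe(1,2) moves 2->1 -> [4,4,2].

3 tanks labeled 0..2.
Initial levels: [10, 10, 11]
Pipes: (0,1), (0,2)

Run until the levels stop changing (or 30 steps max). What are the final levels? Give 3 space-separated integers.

Step 1: flows [0=1,2->0] -> levels [11 10 10]
Step 2: flows [0->1,0->2] -> levels [9 11 11]
Step 3: flows [1->0,2->0] -> levels [11 10 10]
  -> period-2 cycle: step 3 state = step 1 state; never stabilizes
  -> state at step 30: (30-1) mod 2 = 1, same as step 2 -> [9 11 11]

Answer: 9 11 11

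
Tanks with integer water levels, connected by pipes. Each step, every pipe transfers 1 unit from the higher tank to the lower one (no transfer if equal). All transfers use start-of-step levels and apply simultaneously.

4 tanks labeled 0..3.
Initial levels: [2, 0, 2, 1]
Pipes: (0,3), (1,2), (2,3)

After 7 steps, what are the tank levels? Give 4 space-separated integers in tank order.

Answer: 1 1 0 3

Derivation:
Step 1: flows [0->3,2->1,2->3] -> levels [1 1 0 3]
Step 2: flows [3->0,1->2,3->2] -> levels [2 0 2 1]
  -> period-2 cycle: step 2 state = step 0 state
  -> state at step 7: (7-0) mod 2 = 1, same as step 1 -> [1 1 0 3]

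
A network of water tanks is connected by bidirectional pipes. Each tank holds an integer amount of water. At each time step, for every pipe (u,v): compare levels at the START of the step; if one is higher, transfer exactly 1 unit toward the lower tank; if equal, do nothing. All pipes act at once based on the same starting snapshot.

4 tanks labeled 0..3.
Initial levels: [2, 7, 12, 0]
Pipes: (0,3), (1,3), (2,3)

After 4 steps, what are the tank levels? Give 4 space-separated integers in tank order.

Step 1: flows [0->3,1->3,2->3] -> levels [1 6 11 3]
Step 2: flows [3->0,1->3,2->3] -> levels [2 5 10 4]
Step 3: flows [3->0,1->3,2->3] -> levels [3 4 9 5]
Step 4: flows [3->0,3->1,2->3] -> levels [4 5 8 4]

Answer: 4 5 8 4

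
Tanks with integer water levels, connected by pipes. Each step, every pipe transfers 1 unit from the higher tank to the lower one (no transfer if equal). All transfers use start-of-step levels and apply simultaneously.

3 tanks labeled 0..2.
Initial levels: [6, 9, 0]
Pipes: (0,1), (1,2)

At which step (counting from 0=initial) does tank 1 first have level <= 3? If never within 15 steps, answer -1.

Answer: -1

Derivation:
Step 1: flows [1->0,1->2] -> levels [7 7 1]
Step 2: flows [0=1,1->2] -> levels [7 6 2]
Step 3: flows [0->1,1->2] -> levels [6 6 3]
Step 4: flows [0=1,1->2] -> levels [6 5 4]
Step 5: flows [0->1,1->2] -> levels [5 5 5]
Step 6: flows [0=1,1=2] -> levels [5 5 5]
  -> stable; tank 1 stays at 5 > 3
Tank 1 never reaches <=3 within 15 steps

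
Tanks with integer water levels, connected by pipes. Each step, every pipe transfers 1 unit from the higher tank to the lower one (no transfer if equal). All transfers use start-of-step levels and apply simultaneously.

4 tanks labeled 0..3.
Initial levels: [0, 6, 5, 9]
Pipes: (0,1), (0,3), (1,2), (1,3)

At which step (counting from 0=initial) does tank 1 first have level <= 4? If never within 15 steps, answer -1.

Step 1: flows [1->0,3->0,1->2,3->1] -> levels [2 5 6 7]
Step 2: flows [1->0,3->0,2->1,3->1] -> levels [4 6 5 5]
Step 3: flows [1->0,3->0,1->2,1->3] -> levels [6 3 6 5]
Tank 1 first reaches <=4 at step 3

Answer: 3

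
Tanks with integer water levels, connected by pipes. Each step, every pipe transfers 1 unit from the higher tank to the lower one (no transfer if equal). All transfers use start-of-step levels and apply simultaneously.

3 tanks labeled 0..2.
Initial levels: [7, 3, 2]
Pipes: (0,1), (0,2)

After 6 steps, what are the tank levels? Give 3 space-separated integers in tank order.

Answer: 3 5 4

Derivation:
Step 1: flows [0->1,0->2] -> levels [5 4 3]
Step 2: flows [0->1,0->2] -> levels [3 5 4]
Step 3: flows [1->0,2->0] -> levels [5 4 3]
  -> period-2 cycle: step 3 state = step 1 state
  -> state at step 6: (6-1) mod 2 = 1, same as step 2 -> [3 5 4]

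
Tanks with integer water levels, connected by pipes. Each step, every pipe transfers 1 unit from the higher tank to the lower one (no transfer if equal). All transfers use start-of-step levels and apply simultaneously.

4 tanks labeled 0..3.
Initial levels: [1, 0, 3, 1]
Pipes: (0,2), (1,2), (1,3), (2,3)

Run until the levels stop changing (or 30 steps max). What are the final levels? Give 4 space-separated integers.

Answer: 1 0 3 1

Derivation:
Step 1: flows [2->0,2->1,3->1,2->3] -> levels [2 2 0 1]
Step 2: flows [0->2,1->2,1->3,3->2] -> levels [1 0 3 1]
  -> period-2 cycle: step 2 state = step 0 state; never stabilizes
  -> state at step 30: (30-0) mod 2 = 0, same as step 0 -> [1 0 3 1]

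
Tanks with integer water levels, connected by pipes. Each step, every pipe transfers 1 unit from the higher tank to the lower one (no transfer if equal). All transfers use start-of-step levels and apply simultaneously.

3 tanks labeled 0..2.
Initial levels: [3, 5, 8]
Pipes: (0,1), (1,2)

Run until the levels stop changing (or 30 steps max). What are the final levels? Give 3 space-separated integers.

Step 1: flows [1->0,2->1] -> levels [4 5 7]
Step 2: flows [1->0,2->1] -> levels [5 5 6]
Step 3: flows [0=1,2->1] -> levels [5 6 5]
Step 4: flows [1->0,1->2] -> levels [6 4 6]
Step 5: flows [0->1,2->1] -> levels [5 6 5]
  -> period-2 cycle: step 5 state = step 3 state; never stabilizes
  -> state at step 30: (30-3) mod 2 = 1, same as step 4 -> [6 4 6]

Answer: 6 4 6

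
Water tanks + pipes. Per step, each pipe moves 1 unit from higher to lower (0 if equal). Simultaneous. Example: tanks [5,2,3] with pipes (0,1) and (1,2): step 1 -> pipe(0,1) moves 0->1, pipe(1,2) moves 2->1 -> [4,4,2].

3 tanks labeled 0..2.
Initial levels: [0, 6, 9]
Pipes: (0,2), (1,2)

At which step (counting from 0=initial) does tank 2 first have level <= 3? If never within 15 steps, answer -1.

Step 1: flows [2->0,2->1] -> levels [1 7 7]
Step 2: flows [2->0,1=2] -> levels [2 7 6]
Step 3: flows [2->0,1->2] -> levels [3 6 6]
Step 4: flows [2->0,1=2] -> levels [4 6 5]
Step 5: flows [2->0,1->2] -> levels [5 5 5]
Step 6: flows [0=2,1=2] -> levels [5 5 5]
  -> stable; tank 2 stays at 5 > 3
Tank 2 never reaches <=3 within 15 steps

Answer: -1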